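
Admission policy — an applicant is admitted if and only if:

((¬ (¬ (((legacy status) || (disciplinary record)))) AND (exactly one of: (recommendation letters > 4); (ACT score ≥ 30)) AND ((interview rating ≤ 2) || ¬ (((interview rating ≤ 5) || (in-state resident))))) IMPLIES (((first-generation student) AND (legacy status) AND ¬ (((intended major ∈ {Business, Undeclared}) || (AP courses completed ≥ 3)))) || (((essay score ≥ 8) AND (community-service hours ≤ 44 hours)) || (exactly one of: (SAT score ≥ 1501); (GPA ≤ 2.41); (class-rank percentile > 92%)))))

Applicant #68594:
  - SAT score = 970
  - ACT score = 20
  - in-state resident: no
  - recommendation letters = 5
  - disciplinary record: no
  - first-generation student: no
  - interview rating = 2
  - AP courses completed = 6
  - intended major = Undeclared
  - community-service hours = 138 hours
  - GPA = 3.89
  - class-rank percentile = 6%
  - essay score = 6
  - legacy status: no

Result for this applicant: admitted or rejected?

Admitted

Atomic conditions:
  legacy status: no → false
  disciplinary record: no → false
  recommendation letters > 4: 5 > 4 is true
  ACT score ≥ 30: 20 ≥ 30 is false
  interview rating ≤ 2: 2 ≤ 2 is true
  interview rating ≤ 5: 2 ≤ 5 is true
  in-state resident: no → false
  first-generation student: no → false
  intended major ∈ {Business, Undeclared}: Undeclared is in the set → true
  AP courses completed ≥ 3: 6 ≥ 3 is true
  essay score ≥ 8: 6 ≥ 8 is false
  community-service hours ≤ 44 hours: 138 ≤ 44 is false
  SAT score ≥ 1501: 970 ≥ 1501 is false
  GPA ≤ 2.41: 3.89 ≤ 2.41 is false
  class-rank percentile > 92%: 6 > 92 is false
Combine:
[1.1.1.1] false OR false = false
[1.1.1] NOT false = true
[1.1] NOT true = false
[1.2] exactly-one(true, false) = true
[1.3.2.1] true OR false = true
[1.3.2] NOT true = false
[1.3] true OR false = true
[1] false AND true AND true = false
[2.1.3.1] true OR true = true
[2.1.3] NOT true = false
[2.1] false AND false AND false = false
[2.2.1] false AND false = false
[2.2.2] exactly-one(false, false, false) = false
[2.2] false OR false = false
[2] false OR false = false
[root] false → false (antecedent false ⇒ implication holds) = true
Overall: true → admitted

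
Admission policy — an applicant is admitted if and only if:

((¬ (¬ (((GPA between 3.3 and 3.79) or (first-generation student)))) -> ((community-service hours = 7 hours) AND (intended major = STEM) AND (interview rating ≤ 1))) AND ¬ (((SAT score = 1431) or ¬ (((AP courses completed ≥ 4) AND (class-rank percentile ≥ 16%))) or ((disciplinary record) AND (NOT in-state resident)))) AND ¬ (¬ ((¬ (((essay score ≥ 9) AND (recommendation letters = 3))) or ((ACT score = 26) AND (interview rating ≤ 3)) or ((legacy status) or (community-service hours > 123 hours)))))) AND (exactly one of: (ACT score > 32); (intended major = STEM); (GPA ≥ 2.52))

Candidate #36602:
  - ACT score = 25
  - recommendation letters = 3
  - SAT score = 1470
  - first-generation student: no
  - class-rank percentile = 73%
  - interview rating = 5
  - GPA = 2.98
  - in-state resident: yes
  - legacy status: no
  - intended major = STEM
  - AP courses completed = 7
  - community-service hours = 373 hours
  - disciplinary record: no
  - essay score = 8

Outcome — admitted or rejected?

Atomic conditions:
  GPA between 3.3 and 3.79: 2.98 in [3.3, 3.79] is false
  first-generation student: no → false
  community-service hours = 7 hours: 373 == 7 is false
  intended major = STEM: STEM == STEM is true
  interview rating ≤ 1: 5 ≤ 1 is false
  SAT score = 1431: 1470 == 1431 is false
  AP courses completed ≥ 4: 7 ≥ 4 is true
  class-rank percentile ≥ 16%: 73 ≥ 16 is true
  disciplinary record: no → false
  NOT in-state resident: yes → false
  essay score ≥ 9: 8 ≥ 9 is false
  recommendation letters = 3: 3 == 3 is true
  ACT score = 26: 25 == 26 is false
  interview rating ≤ 3: 5 ≤ 3 is false
  legacy status: no → false
  community-service hours > 123 hours: 373 > 123 is true
  ACT score > 32: 25 > 32 is false
  GPA ≥ 2.52: 2.98 ≥ 2.52 is true
Combine:
[1.1.1.1.1] false OR false = false
[1.1.1.1] NOT false = true
[1.1.1] NOT true = false
[1.1.2] false AND true AND false = false
[1.1] false → false (antecedent false ⇒ implication holds) = true
[1.2.1.2.1] true AND true = true
[1.2.1.2] NOT true = false
[1.2.1.3] false AND false = false
[1.2.1] false OR false OR false = false
[1.2] NOT false = true
[1.3.1.1.1.1] false AND true = false
[1.3.1.1.1] NOT false = true
[1.3.1.1.2] false AND false = false
[1.3.1.1.3] false OR true = true
[1.3.1.1] true OR false OR true = true
[1.3.1] NOT true = false
[1.3] NOT false = true
[1] true AND true AND true = true
[2] exactly-one(false, true, true) = false
[root] true AND false = false
Overall: false → rejected

Rejected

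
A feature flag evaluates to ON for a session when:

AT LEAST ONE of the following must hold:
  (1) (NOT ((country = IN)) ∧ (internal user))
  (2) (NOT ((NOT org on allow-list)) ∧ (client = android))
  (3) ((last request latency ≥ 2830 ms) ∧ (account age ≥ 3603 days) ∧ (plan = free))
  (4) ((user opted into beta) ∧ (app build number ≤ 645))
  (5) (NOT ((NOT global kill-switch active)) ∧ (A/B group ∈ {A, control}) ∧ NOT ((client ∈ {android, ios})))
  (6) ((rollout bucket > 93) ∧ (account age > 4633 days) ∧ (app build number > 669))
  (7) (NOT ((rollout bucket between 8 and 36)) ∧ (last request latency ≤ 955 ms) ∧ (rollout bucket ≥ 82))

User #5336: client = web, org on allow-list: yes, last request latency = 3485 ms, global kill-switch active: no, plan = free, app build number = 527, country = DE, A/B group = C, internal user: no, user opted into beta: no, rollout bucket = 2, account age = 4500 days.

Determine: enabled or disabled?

Atomic conditions:
  country = IN: DE == IN is false
  internal user: no → false
  NOT org on allow-list: yes → false
  client = android: web == android is false
  last request latency ≥ 2830 ms: 3485 ≥ 2830 is true
  account age ≥ 3603 days: 4500 ≥ 3603 is true
  plan = free: free == free is true
  user opted into beta: no → false
  app build number ≤ 645: 527 ≤ 645 is true
  NOT global kill-switch active: no → true
  A/B group ∈ {A, control}: C is not in the set → false
  client ∈ {android, ios}: web is not in the set → false
  rollout bucket > 93: 2 > 93 is false
  account age > 4633 days: 4500 > 4633 is false
  app build number > 669: 527 > 669 is false
  rollout bucket between 8 and 36: 2 in [8, 36] is false
  last request latency ≤ 955 ms: 3485 ≤ 955 is false
  rollout bucket ≥ 82: 2 ≥ 82 is false
Combine:
[1.1] NOT false = true
[1] true AND false = false
[2.1] NOT false = true
[2] true AND false = false
[3] true AND true AND true = true
[4] false AND true = false
[5.1] NOT true = false
[5.3] NOT false = true
[5] false AND false AND true = false
[6] false AND false AND false = false
[7.1] NOT false = true
[7] true AND false AND false = false
[root] false OR false OR true OR false OR false OR false OR false = true
Overall: true → enabled

Enabled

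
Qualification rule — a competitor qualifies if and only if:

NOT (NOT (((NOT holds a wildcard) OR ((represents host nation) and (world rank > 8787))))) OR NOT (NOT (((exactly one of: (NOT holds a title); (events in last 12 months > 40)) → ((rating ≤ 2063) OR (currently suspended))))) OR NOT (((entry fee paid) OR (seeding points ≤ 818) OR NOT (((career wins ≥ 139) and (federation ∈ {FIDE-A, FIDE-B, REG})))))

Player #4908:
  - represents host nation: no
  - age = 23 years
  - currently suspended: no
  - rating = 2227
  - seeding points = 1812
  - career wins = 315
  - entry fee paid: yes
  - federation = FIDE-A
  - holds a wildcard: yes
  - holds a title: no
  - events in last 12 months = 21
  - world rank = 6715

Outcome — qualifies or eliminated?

Atomic conditions:
  NOT holds a wildcard: yes → false
  represents host nation: no → false
  world rank > 8787: 6715 > 8787 is false
  NOT holds a title: no → true
  events in last 12 months > 40: 21 > 40 is false
  rating ≤ 2063: 2227 ≤ 2063 is false
  currently suspended: no → false
  entry fee paid: yes → true
  seeding points ≤ 818: 1812 ≤ 818 is false
  career wins ≥ 139: 315 ≥ 139 is true
  federation ∈ {FIDE-A, FIDE-B, REG}: FIDE-A is in the set → true
Combine:
[1.1.1.2] false AND false = false
[1.1.1] false OR false = false
[1.1] NOT false = true
[1] NOT true = false
[2.1.1.1] exactly-one(true, false) = true
[2.1.1.2] false OR false = false
[2.1.1] true → false = false
[2.1] NOT false = true
[2] NOT true = false
[3.1.3.1] true AND true = true
[3.1.3] NOT true = false
[3.1] true OR false OR false = true
[3] NOT true = false
[root] false OR false OR false = false
Overall: false → eliminated

Eliminated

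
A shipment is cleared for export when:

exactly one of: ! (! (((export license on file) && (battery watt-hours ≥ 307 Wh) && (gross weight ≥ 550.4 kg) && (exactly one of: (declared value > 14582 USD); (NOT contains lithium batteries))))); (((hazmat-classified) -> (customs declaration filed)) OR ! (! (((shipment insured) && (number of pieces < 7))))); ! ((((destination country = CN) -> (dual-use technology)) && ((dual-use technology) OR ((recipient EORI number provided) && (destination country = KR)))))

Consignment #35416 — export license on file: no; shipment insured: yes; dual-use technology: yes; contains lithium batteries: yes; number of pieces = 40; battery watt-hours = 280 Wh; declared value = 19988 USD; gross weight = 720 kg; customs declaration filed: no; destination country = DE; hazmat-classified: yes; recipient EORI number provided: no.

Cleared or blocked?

Blocked

Atomic conditions:
  export license on file: no → false
  battery watt-hours ≥ 307 Wh: 280 ≥ 307 is false
  gross weight ≥ 550.4 kg: 720 ≥ 550.4 is true
  declared value > 14582 USD: 19988 > 14582 is true
  NOT contains lithium batteries: yes → false
  hazmat-classified: yes → true
  customs declaration filed: no → false
  shipment insured: yes → true
  number of pieces < 7: 40 < 7 is false
  destination country = CN: DE == CN is false
  dual-use technology: yes → true
  recipient EORI number provided: no → false
  destination country = KR: DE == KR is false
Combine:
[1.1.1.4] exactly-one(true, false) = true
[1.1.1] false AND false AND true AND true = false
[1.1] NOT false = true
[1] NOT true = false
[2.1] true → false = false
[2.2.1.1] true AND false = false
[2.2.1] NOT false = true
[2.2] NOT true = false
[2] false OR false = false
[3.1.1] false → true (antecedent false ⇒ implication holds) = true
[3.1.2.2] false AND false = false
[3.1.2] true OR false = true
[3.1] true AND true = true
[3] NOT true = false
[root] exactly-one(false, false, false) = false
Overall: false → blocked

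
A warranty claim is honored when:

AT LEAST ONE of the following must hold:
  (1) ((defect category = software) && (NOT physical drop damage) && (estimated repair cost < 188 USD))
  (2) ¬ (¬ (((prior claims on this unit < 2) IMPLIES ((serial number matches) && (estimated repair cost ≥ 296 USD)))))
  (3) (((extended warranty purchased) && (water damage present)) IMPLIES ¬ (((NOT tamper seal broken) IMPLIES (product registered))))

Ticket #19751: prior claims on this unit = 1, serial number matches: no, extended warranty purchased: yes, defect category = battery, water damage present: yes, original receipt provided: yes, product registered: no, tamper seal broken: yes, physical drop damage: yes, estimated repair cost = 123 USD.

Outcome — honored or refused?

Atomic conditions:
  defect category = software: battery == software is false
  NOT physical drop damage: yes → false
  estimated repair cost < 188 USD: 123 < 188 is true
  prior claims on this unit < 2: 1 < 2 is true
  serial number matches: no → false
  estimated repair cost ≥ 296 USD: 123 ≥ 296 is false
  extended warranty purchased: yes → true
  water damage present: yes → true
  NOT tamper seal broken: yes → false
  product registered: no → false
Combine:
[1] false AND false AND true = false
[2.1.1.2] false AND false = false
[2.1.1] true → false = false
[2.1] NOT false = true
[2] NOT true = false
[3.1] true AND true = true
[3.2.1] false → false (antecedent false ⇒ implication holds) = true
[3.2] NOT true = false
[3] true → false = false
[root] false OR false OR false = false
Overall: false → refused

Refused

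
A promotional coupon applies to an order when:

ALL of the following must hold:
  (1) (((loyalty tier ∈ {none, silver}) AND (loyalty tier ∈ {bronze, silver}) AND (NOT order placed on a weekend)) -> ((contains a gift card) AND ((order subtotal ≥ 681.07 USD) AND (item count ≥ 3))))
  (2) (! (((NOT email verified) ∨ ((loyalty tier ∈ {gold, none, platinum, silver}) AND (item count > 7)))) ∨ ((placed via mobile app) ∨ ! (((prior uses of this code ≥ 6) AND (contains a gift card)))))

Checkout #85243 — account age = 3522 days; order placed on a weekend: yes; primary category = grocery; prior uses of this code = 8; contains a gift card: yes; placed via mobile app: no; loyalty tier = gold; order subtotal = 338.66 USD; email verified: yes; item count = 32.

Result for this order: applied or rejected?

Rejected

Atomic conditions:
  loyalty tier ∈ {none, silver}: gold is not in the set → false
  loyalty tier ∈ {bronze, silver}: gold is not in the set → false
  NOT order placed on a weekend: yes → false
  contains a gift card: yes → true
  order subtotal ≥ 681.07 USD: 338.66 ≥ 681.07 is false
  item count ≥ 3: 32 ≥ 3 is true
  NOT email verified: yes → false
  loyalty tier ∈ {gold, none, platinum, silver}: gold is in the set → true
  item count > 7: 32 > 7 is true
  placed via mobile app: no → false
  prior uses of this code ≥ 6: 8 ≥ 6 is true
Combine:
[1.1] false AND false AND false = false
[1.2.2] false AND true = false
[1.2] true AND false = false
[1] false → false (antecedent false ⇒ implication holds) = true
[2.1.1.2] true AND true = true
[2.1.1] false OR true = true
[2.1] NOT true = false
[2.2.2.1] true AND true = true
[2.2.2] NOT true = false
[2.2] false OR false = false
[2] false OR false = false
[root] true AND false = false
Overall: false → rejected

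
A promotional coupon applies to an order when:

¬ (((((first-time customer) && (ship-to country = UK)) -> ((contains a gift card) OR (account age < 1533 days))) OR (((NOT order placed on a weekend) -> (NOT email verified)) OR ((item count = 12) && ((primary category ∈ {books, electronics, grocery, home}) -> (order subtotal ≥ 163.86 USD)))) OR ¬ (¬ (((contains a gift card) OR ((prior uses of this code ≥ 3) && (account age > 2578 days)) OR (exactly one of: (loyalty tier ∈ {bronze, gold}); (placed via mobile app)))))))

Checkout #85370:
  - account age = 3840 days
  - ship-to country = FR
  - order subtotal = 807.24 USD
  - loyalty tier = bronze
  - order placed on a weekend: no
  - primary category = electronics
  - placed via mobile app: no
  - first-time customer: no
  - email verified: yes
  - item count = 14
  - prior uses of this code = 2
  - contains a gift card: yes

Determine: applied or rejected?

Rejected

Atomic conditions:
  first-time customer: no → false
  ship-to country = UK: FR == UK is false
  contains a gift card: yes → true
  account age < 1533 days: 3840 < 1533 is false
  NOT order placed on a weekend: no → true
  NOT email verified: yes → false
  item count = 12: 14 == 12 is false
  primary category ∈ {books, electronics, grocery, home}: electronics is in the set → true
  order subtotal ≥ 163.86 USD: 807.24 ≥ 163.86 is true
  prior uses of this code ≥ 3: 2 ≥ 3 is false
  account age > 2578 days: 3840 > 2578 is true
  loyalty tier ∈ {bronze, gold}: bronze is in the set → true
  placed via mobile app: no → false
Combine:
[1.1.1] false AND false = false
[1.1.2] true OR false = true
[1.1] false → true (antecedent false ⇒ implication holds) = true
[1.2.1] true → false = false
[1.2.2.2] true → true = true
[1.2.2] false AND true = false
[1.2] false OR false = false
[1.3.1.1.2] false AND true = false
[1.3.1.1.3] exactly-one(true, false) = true
[1.3.1.1] true OR false OR true = true
[1.3.1] NOT true = false
[1.3] NOT false = true
[1] true OR false OR true = true
[root] NOT true = false
Overall: false → rejected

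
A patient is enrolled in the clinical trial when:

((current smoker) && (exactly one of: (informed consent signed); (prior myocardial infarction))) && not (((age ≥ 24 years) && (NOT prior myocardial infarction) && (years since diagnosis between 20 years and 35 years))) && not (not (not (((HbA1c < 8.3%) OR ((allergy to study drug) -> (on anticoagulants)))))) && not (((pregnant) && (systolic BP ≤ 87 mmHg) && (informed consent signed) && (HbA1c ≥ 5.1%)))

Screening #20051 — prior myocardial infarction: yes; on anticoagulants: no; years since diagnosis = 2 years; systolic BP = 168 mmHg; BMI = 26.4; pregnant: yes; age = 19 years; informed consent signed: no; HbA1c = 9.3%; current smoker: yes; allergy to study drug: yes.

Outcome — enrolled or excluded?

Enrolled

Atomic conditions:
  current smoker: yes → true
  informed consent signed: no → false
  prior myocardial infarction: yes → true
  age ≥ 24 years: 19 ≥ 24 is false
  NOT prior myocardial infarction: yes → false
  years since diagnosis between 20 years and 35 years: 2 in [20, 35] is false
  HbA1c < 8.3%: 9.3 < 8.3 is false
  allergy to study drug: yes → true
  on anticoagulants: no → false
  pregnant: yes → true
  systolic BP ≤ 87 mmHg: 168 ≤ 87 is false
  HbA1c ≥ 5.1%: 9.3 ≥ 5.1 is true
Combine:
[1.2] exactly-one(false, true) = true
[1] true AND true = true
[2.1] false AND false AND false = false
[2] NOT false = true
[3.1.1.1.2] true → false = false
[3.1.1.1] false OR false = false
[3.1.1] NOT false = true
[3.1] NOT true = false
[3] NOT false = true
[4.1] true AND false AND false AND true = false
[4] NOT false = true
[root] true AND true AND true AND true = true
Overall: true → enrolled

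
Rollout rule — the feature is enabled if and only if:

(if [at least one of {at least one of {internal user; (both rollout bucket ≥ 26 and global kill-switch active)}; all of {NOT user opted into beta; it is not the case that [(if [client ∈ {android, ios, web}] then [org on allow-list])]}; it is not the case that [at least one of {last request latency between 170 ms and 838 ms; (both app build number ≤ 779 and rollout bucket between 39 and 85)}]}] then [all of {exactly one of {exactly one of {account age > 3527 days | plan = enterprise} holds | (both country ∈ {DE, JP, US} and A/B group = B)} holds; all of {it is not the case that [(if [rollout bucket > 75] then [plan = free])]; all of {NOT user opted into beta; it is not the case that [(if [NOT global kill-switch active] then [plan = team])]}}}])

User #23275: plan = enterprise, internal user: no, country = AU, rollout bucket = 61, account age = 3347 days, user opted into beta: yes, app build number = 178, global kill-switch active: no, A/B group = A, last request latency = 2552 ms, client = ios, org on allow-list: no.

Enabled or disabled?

Enabled

Atomic conditions:
  internal user: no → false
  rollout bucket ≥ 26: 61 ≥ 26 is true
  global kill-switch active: no → false
  NOT user opted into beta: yes → false
  client ∈ {android, ios, web}: ios is in the set → true
  org on allow-list: no → false
  last request latency between 170 ms and 838 ms: 2552 in [170, 838] is false
  app build number ≤ 779: 178 ≤ 779 is true
  rollout bucket between 39 and 85: 61 in [39, 85] is true
  account age > 3527 days: 3347 > 3527 is false
  plan = enterprise: enterprise == enterprise is true
  country ∈ {DE, JP, US}: AU is not in the set → false
  A/B group = B: A == B is false
  rollout bucket > 75: 61 > 75 is false
  plan = free: enterprise == free is false
  NOT global kill-switch active: no → true
  plan = team: enterprise == team is false
Combine:
[1.1.2] true AND false = false
[1.1] false OR false = false
[1.2.2.1] true → false = false
[1.2.2] NOT false = true
[1.2] false AND true = false
[1.3.1.2] true AND true = true
[1.3.1] false OR true = true
[1.3] NOT true = false
[1] false OR false OR false = false
[2.1.1] exactly-one(false, true) = true
[2.1.2] false AND false = false
[2.1] exactly-one(true, false) = true
[2.2.1.1] false → false (antecedent false ⇒ implication holds) = true
[2.2.1] NOT true = false
[2.2.2.2.1] true → false = false
[2.2.2.2] NOT false = true
[2.2.2] false AND true = false
[2.2] false AND false = false
[2] true AND false = false
[root] false → false (antecedent false ⇒ implication holds) = true
Overall: true → enabled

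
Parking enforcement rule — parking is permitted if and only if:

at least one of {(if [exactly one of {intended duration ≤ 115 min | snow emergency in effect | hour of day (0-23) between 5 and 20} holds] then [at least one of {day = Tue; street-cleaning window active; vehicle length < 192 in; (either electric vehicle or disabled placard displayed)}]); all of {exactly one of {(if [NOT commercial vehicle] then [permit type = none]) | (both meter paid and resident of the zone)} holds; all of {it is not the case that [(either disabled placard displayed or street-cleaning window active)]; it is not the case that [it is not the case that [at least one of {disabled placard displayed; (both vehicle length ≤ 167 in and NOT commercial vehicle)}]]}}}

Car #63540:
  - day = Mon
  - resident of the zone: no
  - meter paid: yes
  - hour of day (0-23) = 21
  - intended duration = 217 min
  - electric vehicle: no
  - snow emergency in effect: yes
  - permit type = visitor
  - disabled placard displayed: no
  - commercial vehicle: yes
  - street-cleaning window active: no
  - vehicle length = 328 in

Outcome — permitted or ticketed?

Ticketed

Atomic conditions:
  intended duration ≤ 115 min: 217 ≤ 115 is false
  snow emergency in effect: yes → true
  hour of day (0-23) between 5 and 20: 21 in [5, 20] is false
  day = Tue: Mon == Tue is false
  street-cleaning window active: no → false
  vehicle length < 192 in: 328 < 192 is false
  electric vehicle: no → false
  disabled placard displayed: no → false
  NOT commercial vehicle: yes → false
  permit type = none: visitor == none is false
  meter paid: yes → true
  resident of the zone: no → false
  vehicle length ≤ 167 in: 328 ≤ 167 is false
Combine:
[1.1] exactly-one(false, true, false) = true
[1.2.4] false OR false = false
[1.2] false OR false OR false OR false = false
[1] true → false = false
[2.1.1] false → false (antecedent false ⇒ implication holds) = true
[2.1.2] true AND false = false
[2.1] exactly-one(true, false) = true
[2.2.1.1] false OR false = false
[2.2.1] NOT false = true
[2.2.2.1.1.2] false AND false = false
[2.2.2.1.1] false OR false = false
[2.2.2.1] NOT false = true
[2.2.2] NOT true = false
[2.2] true AND false = false
[2] true AND false = false
[root] false OR false = false
Overall: false → ticketed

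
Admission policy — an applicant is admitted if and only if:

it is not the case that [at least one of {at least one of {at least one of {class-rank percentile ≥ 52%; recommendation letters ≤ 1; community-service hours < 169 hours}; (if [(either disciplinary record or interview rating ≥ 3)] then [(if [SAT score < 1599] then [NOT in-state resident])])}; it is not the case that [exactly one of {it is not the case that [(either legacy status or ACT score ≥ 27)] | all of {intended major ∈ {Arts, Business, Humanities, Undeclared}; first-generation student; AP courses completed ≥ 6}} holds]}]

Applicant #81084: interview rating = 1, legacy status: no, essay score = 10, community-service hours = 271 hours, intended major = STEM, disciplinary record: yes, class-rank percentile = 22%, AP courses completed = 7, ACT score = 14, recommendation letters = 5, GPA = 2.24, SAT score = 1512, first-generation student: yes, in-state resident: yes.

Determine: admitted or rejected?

Atomic conditions:
  class-rank percentile ≥ 52%: 22 ≥ 52 is false
  recommendation letters ≤ 1: 5 ≤ 1 is false
  community-service hours < 169 hours: 271 < 169 is false
  disciplinary record: yes → true
  interview rating ≥ 3: 1 ≥ 3 is false
  SAT score < 1599: 1512 < 1599 is true
  NOT in-state resident: yes → false
  legacy status: no → false
  ACT score ≥ 27: 14 ≥ 27 is false
  intended major ∈ {Arts, Business, Humanities, Undeclared}: STEM is not in the set → false
  first-generation student: yes → true
  AP courses completed ≥ 6: 7 ≥ 6 is true
Combine:
[1.1.1] false OR false OR false = false
[1.1.2.1] true OR false = true
[1.1.2.2] true → false = false
[1.1.2] true → false = false
[1.1] false OR false = false
[1.2.1.1.1] false OR false = false
[1.2.1.1] NOT false = true
[1.2.1.2] false AND true AND true = false
[1.2.1] exactly-one(true, false) = true
[1.2] NOT true = false
[1] false OR false = false
[root] NOT false = true
Overall: true → admitted

Admitted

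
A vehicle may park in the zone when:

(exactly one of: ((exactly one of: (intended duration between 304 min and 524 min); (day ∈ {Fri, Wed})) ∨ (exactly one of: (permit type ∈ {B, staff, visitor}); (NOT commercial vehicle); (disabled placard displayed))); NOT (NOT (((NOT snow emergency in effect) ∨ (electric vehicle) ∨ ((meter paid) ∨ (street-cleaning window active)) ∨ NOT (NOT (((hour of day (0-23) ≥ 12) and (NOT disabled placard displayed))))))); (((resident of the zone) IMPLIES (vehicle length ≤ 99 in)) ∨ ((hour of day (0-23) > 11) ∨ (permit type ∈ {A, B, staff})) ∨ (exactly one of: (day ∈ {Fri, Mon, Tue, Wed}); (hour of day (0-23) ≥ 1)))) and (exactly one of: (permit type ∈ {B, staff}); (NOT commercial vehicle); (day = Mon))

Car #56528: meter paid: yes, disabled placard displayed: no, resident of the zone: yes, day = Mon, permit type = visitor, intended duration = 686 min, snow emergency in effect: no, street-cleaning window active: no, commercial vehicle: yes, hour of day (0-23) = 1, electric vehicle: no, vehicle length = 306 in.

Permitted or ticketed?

Ticketed

Atomic conditions:
  intended duration between 304 min and 524 min: 686 in [304, 524] is false
  day ∈ {Fri, Wed}: Mon is not in the set → false
  permit type ∈ {B, staff, visitor}: visitor is in the set → true
  NOT commercial vehicle: yes → false
  disabled placard displayed: no → false
  NOT snow emergency in effect: no → true
  electric vehicle: no → false
  meter paid: yes → true
  street-cleaning window active: no → false
  hour of day (0-23) ≥ 12: 1 ≥ 12 is false
  NOT disabled placard displayed: no → true
  resident of the zone: yes → true
  vehicle length ≤ 99 in: 306 ≤ 99 is false
  hour of day (0-23) > 11: 1 > 11 is false
  permit type ∈ {A, B, staff}: visitor is not in the set → false
  day ∈ {Fri, Mon, Tue, Wed}: Mon is in the set → true
  hour of day (0-23) ≥ 1: 1 ≥ 1 is true
  permit type ∈ {B, staff}: visitor is not in the set → false
  day = Mon: Mon == Mon is true
Combine:
[1.1.1] exactly-one(false, false) = false
[1.1.2] exactly-one(true, false, false) = true
[1.1] false OR true = true
[1.2.1.1.3] true OR false = true
[1.2.1.1.4.1.1] false AND true = false
[1.2.1.1.4.1] NOT false = true
[1.2.1.1.4] NOT true = false
[1.2.1.1] true OR false OR true OR false = true
[1.2.1] NOT true = false
[1.2] NOT false = true
[1.3.1] true → false = false
[1.3.2] false OR false = false
[1.3.3] exactly-one(true, true) = false
[1.3] false OR false OR false = false
[1] exactly-one(true, true, false) = false
[2] exactly-one(false, false, true) = true
[root] false AND true = false
Overall: false → ticketed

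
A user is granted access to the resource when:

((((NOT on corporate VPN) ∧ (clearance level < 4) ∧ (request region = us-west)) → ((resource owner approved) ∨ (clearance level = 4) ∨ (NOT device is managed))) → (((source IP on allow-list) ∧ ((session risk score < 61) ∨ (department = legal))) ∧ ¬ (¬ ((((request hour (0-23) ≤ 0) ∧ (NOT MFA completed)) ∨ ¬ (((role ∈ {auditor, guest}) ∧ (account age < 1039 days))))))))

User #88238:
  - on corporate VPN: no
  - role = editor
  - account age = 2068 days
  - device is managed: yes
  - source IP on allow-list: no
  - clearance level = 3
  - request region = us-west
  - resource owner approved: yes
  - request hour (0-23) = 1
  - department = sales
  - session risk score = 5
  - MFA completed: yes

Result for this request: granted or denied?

Atomic conditions:
  NOT on corporate VPN: no → true
  clearance level < 4: 3 < 4 is true
  request region = us-west: us-west == us-west is true
  resource owner approved: yes → true
  clearance level = 4: 3 == 4 is false
  NOT device is managed: yes → false
  source IP on allow-list: no → false
  session risk score < 61: 5 < 61 is true
  department = legal: sales == legal is false
  request hour (0-23) ≤ 0: 1 ≤ 0 is false
  NOT MFA completed: yes → false
  role ∈ {auditor, guest}: editor is not in the set → false
  account age < 1039 days: 2068 < 1039 is false
Combine:
[1.1] true AND true AND true = true
[1.2] true OR false OR false = true
[1] true → true = true
[2.1.2] true OR false = true
[2.1] false AND true = false
[2.2.1.1.1] false AND false = false
[2.2.1.1.2.1] false AND false = false
[2.2.1.1.2] NOT false = true
[2.2.1.1] false OR true = true
[2.2.1] NOT true = false
[2.2] NOT false = true
[2] false AND true = false
[root] true → false = false
Overall: false → denied

Denied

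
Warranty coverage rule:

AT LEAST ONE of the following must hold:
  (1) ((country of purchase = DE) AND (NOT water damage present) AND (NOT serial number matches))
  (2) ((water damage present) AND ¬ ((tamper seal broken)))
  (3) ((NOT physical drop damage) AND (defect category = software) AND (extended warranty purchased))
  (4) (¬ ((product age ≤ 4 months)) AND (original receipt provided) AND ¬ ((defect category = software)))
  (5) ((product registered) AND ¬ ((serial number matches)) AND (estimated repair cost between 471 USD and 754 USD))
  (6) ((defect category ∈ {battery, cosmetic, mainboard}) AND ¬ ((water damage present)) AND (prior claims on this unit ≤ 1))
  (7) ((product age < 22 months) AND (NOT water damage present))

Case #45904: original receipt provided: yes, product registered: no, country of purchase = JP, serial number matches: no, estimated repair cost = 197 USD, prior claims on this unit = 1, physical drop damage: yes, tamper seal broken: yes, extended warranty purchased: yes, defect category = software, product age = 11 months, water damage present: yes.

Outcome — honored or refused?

Atomic conditions:
  country of purchase = DE: JP == DE is false
  NOT water damage present: yes → false
  NOT serial number matches: no → true
  water damage present: yes → true
  tamper seal broken: yes → true
  NOT physical drop damage: yes → false
  defect category = software: software == software is true
  extended warranty purchased: yes → true
  product age ≤ 4 months: 11 ≤ 4 is false
  original receipt provided: yes → true
  product registered: no → false
  serial number matches: no → false
  estimated repair cost between 471 USD and 754 USD: 197 in [471, 754] is false
  defect category ∈ {battery, cosmetic, mainboard}: software is not in the set → false
  prior claims on this unit ≤ 1: 1 ≤ 1 is true
  product age < 22 months: 11 < 22 is true
Combine:
[1] false AND false AND true = false
[2.2] NOT true = false
[2] true AND false = false
[3] false AND true AND true = false
[4.1] NOT false = true
[4.3] NOT true = false
[4] true AND true AND false = false
[5.2] NOT false = true
[5] false AND true AND false = false
[6.2] NOT true = false
[6] false AND false AND true = false
[7] true AND false = false
[root] false OR false OR false OR false OR false OR false OR false = false
Overall: false → refused

Refused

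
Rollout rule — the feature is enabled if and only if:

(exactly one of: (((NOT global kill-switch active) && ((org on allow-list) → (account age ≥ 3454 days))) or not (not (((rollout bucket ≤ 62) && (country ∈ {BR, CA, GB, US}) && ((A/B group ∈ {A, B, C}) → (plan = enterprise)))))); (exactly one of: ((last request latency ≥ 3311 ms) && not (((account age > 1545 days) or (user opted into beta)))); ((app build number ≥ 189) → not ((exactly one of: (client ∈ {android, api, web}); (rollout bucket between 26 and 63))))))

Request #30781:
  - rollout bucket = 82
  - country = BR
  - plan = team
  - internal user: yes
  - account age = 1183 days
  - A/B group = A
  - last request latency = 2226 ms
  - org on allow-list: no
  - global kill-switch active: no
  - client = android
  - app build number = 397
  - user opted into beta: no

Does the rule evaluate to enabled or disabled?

Atomic conditions:
  NOT global kill-switch active: no → true
  org on allow-list: no → false
  account age ≥ 3454 days: 1183 ≥ 3454 is false
  rollout bucket ≤ 62: 82 ≤ 62 is false
  country ∈ {BR, CA, GB, US}: BR is in the set → true
  A/B group ∈ {A, B, C}: A is in the set → true
  plan = enterprise: team == enterprise is false
  last request latency ≥ 3311 ms: 2226 ≥ 3311 is false
  account age > 1545 days: 1183 > 1545 is false
  user opted into beta: no → false
  app build number ≥ 189: 397 ≥ 189 is true
  client ∈ {android, api, web}: android is in the set → true
  rollout bucket between 26 and 63: 82 in [26, 63] is false
Combine:
[1.1.2] false → false (antecedent false ⇒ implication holds) = true
[1.1] true AND true = true
[1.2.1.1.3] true → false = false
[1.2.1.1] false AND true AND false = false
[1.2.1] NOT false = true
[1.2] NOT true = false
[1] true OR false = true
[2.1.2.1] false OR false = false
[2.1.2] NOT false = true
[2.1] false AND true = false
[2.2.2.1] exactly-one(true, false) = true
[2.2.2] NOT true = false
[2.2] true → false = false
[2] exactly-one(false, false) = false
[root] exactly-one(true, false) = true
Overall: true → enabled

Enabled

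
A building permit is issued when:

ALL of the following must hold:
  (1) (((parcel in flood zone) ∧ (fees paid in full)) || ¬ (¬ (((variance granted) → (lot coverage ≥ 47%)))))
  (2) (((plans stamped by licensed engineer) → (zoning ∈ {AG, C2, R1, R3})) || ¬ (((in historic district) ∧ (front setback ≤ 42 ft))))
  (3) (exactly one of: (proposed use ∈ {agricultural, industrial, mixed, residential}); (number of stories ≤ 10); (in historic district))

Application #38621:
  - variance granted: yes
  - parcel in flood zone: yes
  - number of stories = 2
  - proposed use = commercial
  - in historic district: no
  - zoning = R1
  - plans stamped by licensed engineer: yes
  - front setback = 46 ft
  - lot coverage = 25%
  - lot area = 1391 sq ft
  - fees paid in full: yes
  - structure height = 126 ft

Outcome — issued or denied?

Atomic conditions:
  parcel in flood zone: yes → true
  fees paid in full: yes → true
  variance granted: yes → true
  lot coverage ≥ 47%: 25 ≥ 47 is false
  plans stamped by licensed engineer: yes → true
  zoning ∈ {AG, C2, R1, R3}: R1 is in the set → true
  in historic district: no → false
  front setback ≤ 42 ft: 46 ≤ 42 is false
  proposed use ∈ {agricultural, industrial, mixed, residential}: commercial is not in the set → false
  number of stories ≤ 10: 2 ≤ 10 is true
Combine:
[1.1] true AND true = true
[1.2.1.1] true → false = false
[1.2.1] NOT false = true
[1.2] NOT true = false
[1] true OR false = true
[2.1] true → true = true
[2.2.1] false AND false = false
[2.2] NOT false = true
[2] true OR true = true
[3] exactly-one(false, true, false) = true
[root] true AND true AND true = true
Overall: true → issued

Issued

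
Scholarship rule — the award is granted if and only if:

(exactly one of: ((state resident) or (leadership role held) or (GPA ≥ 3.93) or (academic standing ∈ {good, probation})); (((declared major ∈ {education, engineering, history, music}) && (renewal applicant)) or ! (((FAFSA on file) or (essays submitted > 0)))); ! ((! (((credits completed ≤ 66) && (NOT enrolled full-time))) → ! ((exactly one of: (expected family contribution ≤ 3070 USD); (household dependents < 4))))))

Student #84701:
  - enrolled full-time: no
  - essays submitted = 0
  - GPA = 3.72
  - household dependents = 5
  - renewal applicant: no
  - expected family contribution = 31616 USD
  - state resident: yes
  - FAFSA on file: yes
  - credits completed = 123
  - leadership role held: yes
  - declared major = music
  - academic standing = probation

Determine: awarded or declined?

Awarded

Atomic conditions:
  state resident: yes → true
  leadership role held: yes → true
  GPA ≥ 3.93: 3.72 ≥ 3.93 is false
  academic standing ∈ {good, probation}: probation is in the set → true
  declared major ∈ {education, engineering, history, music}: music is in the set → true
  renewal applicant: no → false
  FAFSA on file: yes → true
  essays submitted > 0: 0 > 0 is false
  credits completed ≤ 66: 123 ≤ 66 is false
  NOT enrolled full-time: no → true
  expected family contribution ≤ 3070 USD: 31616 ≤ 3070 is false
  household dependents < 4: 5 < 4 is false
Combine:
[1] true OR true OR false OR true = true
[2.1] true AND false = false
[2.2.1] true OR false = true
[2.2] NOT true = false
[2] false OR false = false
[3.1.1.1] false AND true = false
[3.1.1] NOT false = true
[3.1.2.1] exactly-one(false, false) = false
[3.1.2] NOT false = true
[3.1] true → true = true
[3] NOT true = false
[root] exactly-one(true, false, false) = true
Overall: true → awarded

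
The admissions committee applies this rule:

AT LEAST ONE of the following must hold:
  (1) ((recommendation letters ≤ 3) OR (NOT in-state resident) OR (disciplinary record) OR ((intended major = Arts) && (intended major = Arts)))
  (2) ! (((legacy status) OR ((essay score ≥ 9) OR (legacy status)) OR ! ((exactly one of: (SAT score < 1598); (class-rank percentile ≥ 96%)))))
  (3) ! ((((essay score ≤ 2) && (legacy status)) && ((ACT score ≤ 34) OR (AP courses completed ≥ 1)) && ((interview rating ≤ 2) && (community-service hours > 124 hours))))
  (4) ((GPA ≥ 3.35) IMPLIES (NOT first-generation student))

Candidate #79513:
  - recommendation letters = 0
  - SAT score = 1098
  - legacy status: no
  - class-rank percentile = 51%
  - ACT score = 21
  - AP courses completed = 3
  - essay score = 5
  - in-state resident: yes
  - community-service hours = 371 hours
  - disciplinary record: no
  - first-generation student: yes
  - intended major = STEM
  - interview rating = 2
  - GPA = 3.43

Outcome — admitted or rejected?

Atomic conditions:
  recommendation letters ≤ 3: 0 ≤ 3 is true
  NOT in-state resident: yes → false
  disciplinary record: no → false
  intended major = Arts: STEM == Arts is false
  legacy status: no → false
  essay score ≥ 9: 5 ≥ 9 is false
  SAT score < 1598: 1098 < 1598 is true
  class-rank percentile ≥ 96%: 51 ≥ 96 is false
  essay score ≤ 2: 5 ≤ 2 is false
  ACT score ≤ 34: 21 ≤ 34 is true
  AP courses completed ≥ 1: 3 ≥ 1 is true
  interview rating ≤ 2: 2 ≤ 2 is true
  community-service hours > 124 hours: 371 > 124 is true
  GPA ≥ 3.35: 3.43 ≥ 3.35 is true
  NOT first-generation student: yes → false
Combine:
[1.4] false AND false = false
[1] true OR false OR false OR false = true
[2.1.2] false OR false = false
[2.1.3.1] exactly-one(true, false) = true
[2.1.3] NOT true = false
[2.1] false OR false OR false = false
[2] NOT false = true
[3.1.1] false AND false = false
[3.1.2] true OR true = true
[3.1.3] true AND true = true
[3.1] false AND true AND true = false
[3] NOT false = true
[4] true → false = false
[root] true OR true OR true OR false = true
Overall: true → admitted

Admitted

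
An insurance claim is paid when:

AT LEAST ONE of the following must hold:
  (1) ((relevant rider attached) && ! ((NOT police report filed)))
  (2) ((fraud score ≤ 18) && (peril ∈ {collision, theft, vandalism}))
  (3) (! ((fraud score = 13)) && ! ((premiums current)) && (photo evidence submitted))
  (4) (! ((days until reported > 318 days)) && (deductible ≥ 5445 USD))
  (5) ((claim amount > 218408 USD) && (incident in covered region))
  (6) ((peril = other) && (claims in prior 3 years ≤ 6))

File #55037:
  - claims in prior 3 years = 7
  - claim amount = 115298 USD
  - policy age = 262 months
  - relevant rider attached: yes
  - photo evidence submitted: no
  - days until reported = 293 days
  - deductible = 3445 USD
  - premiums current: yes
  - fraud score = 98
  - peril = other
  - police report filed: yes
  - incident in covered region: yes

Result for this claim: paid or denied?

Paid

Atomic conditions:
  relevant rider attached: yes → true
  NOT police report filed: yes → false
  fraud score ≤ 18: 98 ≤ 18 is false
  peril ∈ {collision, theft, vandalism}: other is not in the set → false
  fraud score = 13: 98 == 13 is false
  premiums current: yes → true
  photo evidence submitted: no → false
  days until reported > 318 days: 293 > 318 is false
  deductible ≥ 5445 USD: 3445 ≥ 5445 is false
  claim amount > 218408 USD: 115298 > 218408 is false
  incident in covered region: yes → true
  peril = other: other == other is true
  claims in prior 3 years ≤ 6: 7 ≤ 6 is false
Combine:
[1.2] NOT false = true
[1] true AND true = true
[2] false AND false = false
[3.1] NOT false = true
[3.2] NOT true = false
[3] true AND false AND false = false
[4.1] NOT false = true
[4] true AND false = false
[5] false AND true = false
[6] true AND false = false
[root] true OR false OR false OR false OR false OR false = true
Overall: true → paid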